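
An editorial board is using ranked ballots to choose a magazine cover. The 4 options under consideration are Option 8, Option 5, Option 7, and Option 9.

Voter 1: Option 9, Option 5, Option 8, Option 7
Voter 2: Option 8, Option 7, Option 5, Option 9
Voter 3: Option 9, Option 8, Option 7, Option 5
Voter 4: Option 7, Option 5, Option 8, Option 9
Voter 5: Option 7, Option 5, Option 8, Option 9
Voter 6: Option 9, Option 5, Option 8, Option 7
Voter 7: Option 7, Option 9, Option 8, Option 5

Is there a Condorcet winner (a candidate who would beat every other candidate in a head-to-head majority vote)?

No

Head-to-head results (7 voters total):
Option 8 vs Option 5: Option 5 wins 4–3.
Option 8 vs Option 7: Option 8 wins 4–3.
Option 8 vs Option 9: Option 9 wins 4–3.
Option 5 vs Option 7: Option 7 wins 5–2.
Option 5 vs Option 9: Option 9 wins 4–3.
Option 7 vs Option 9: Option 7 wins 4–3.
No candidate beats all others: Option 8 beats Option 7 beats Option 5 beats Option 8, a majority cycle.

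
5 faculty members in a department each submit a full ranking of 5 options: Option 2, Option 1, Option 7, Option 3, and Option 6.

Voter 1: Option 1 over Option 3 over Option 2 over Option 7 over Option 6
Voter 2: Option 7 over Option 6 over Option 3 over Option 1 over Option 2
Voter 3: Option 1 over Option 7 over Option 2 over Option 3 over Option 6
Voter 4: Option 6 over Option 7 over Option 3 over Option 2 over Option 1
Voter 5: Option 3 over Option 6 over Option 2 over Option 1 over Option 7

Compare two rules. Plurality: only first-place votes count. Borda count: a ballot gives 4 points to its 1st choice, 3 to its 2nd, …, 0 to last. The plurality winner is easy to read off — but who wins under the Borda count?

Option 3

Plurality first-place counts: Option 2 0, Option 1 2, Option 7 1, Option 3 1, Option 6 1 → Option 1.
Borda totals: Option 2 7, Option 1 10, Option 7 11, Option 3 12, Option 6 10 → Option 3.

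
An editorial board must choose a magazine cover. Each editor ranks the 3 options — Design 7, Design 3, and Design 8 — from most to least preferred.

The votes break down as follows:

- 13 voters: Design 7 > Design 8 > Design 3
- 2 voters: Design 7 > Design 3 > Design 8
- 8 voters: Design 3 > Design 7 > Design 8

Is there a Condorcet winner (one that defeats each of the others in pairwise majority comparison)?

Yes

Head-to-head results (23 voters total):
Design 7 vs Design 3: Design 7 wins 15–8.
Design 7 vs Design 8: Design 7 wins 23–0.
Design 3 vs Design 8: Design 8 wins 13–10.
Design 7 beats each rival — Design 3 (15–8), Design 8 (23–0) — so Design 7 is the Condorcet winner.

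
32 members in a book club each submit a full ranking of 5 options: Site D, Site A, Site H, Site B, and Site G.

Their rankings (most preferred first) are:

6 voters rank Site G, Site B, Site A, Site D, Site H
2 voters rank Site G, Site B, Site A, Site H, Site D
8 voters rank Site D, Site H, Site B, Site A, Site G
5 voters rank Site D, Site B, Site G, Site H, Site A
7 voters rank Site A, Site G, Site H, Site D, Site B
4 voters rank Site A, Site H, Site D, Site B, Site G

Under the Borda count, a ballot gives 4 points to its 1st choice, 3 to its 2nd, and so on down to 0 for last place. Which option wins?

Site D

Borda scores:
  Site D: 6·1 + 2·0 + 8·4 + 5·4 + 7·1 + 4·2 = 73
  Site A: 6·2 + 2·2 + 8·1 + 5·0 + 7·4 + 4·4 = 68
  Site H: 6·0 + 2·1 + 8·3 + 5·1 + 7·2 + 4·3 = 57
  Site B: 6·3 + 2·3 + 8·2 + 5·3 + 7·0 + 4·1 = 59
  Site G: 6·4 + 2·4 + 8·0 + 5·2 + 7·3 + 4·0 = 63
Site D has the highest total.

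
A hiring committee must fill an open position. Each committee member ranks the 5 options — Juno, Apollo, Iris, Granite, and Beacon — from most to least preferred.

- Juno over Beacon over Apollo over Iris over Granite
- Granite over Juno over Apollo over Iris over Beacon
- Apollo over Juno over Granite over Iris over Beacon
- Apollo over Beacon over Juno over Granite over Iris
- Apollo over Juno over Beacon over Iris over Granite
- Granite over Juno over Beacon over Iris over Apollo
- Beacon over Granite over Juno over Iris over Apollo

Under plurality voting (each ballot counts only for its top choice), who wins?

First-place vote totals:
  Juno: 1
  Apollo: 3
  Iris: 0
  Granite: 2
  Beacon: 1
Apollo has the most first-place votes.

Apollo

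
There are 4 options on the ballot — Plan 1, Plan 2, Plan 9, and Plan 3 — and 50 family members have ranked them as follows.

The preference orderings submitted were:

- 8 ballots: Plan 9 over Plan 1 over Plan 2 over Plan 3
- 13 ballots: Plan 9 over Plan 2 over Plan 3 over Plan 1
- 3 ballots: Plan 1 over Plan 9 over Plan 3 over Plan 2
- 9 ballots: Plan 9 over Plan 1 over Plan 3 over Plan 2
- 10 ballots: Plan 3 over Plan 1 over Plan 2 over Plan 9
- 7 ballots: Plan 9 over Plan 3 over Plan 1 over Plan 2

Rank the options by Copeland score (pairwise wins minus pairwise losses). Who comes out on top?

Pairwise results:
  Plan 1 vs Plan 2: Plan 1 wins 37–13.
  Plan 1 vs Plan 9: Plan 9 wins 37–13.
  Plan 1 vs Plan 3: Plan 3 wins 30–20.
  Plan 2 vs Plan 9: Plan 9 wins 40–10.
  Plan 2 vs Plan 3: Plan 3 wins 29–21.
  Plan 9 vs Plan 3: Plan 9 wins 40–10.
Copeland scores (wins − losses):
  Plan 1: 1 − 2 = -1
  Plan 2: 0 − 3 = -3
  Plan 9: 3 − 0 = 3
  Plan 3: 2 − 1 = 1
Plan 9 has the best Copeland score.

Plan 9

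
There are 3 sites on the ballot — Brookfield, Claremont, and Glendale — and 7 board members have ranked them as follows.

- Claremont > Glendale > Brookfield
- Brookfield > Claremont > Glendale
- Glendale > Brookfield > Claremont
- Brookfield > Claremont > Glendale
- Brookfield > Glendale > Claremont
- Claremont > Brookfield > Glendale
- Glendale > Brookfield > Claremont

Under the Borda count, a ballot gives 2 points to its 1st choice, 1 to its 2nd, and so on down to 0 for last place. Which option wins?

Borda scores:
  Brookfield: 0 + 2 + 1 + 2 + 2 + 1 + 1 = 9
  Claremont: 2 + 1 + 0 + 1 + 0 + 2 + 0 = 6
  Glendale: 1 + 0 + 2 + 0 + 1 + 0 + 2 = 6
Brookfield has the highest total.

Brookfield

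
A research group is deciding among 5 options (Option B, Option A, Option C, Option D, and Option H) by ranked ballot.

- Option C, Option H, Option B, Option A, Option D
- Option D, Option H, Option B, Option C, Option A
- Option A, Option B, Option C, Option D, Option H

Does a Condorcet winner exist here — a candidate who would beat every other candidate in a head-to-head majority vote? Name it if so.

Head-to-head results (3 voters total):
Option B vs Option A: Option B wins 2–1.
Option B vs Option C: Option B wins 2–1.
Option B vs Option D: Option B wins 2–1.
Option B vs Option H: Option H wins 2–1.
Option A vs Option C: Option C wins 2–1.
Option A vs Option D: Option A wins 2–1.
Option A vs Option H: Option H wins 2–1.
Option C vs Option D: Option C wins 2–1.
Option C vs Option H: Option C wins 2–1.
Option D vs Option H: Option D wins 2–1.
No candidate beats all others: Option B beats Option C beats Option H beats Option B, a majority cycle.

No Condorcet winner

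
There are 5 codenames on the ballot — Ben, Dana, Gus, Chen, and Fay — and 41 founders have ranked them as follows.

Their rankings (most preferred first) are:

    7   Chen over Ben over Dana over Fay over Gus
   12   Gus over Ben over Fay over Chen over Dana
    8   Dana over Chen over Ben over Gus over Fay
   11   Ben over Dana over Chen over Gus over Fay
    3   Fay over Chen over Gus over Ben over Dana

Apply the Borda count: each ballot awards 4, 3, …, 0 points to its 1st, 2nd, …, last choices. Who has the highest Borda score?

Ben

Borda scores:
  Ben: 7·3 + 12·3 + 8·2 + 11·4 + 3·1 = 120
  Dana: 7·2 + 12·0 + 8·4 + 11·3 + 3·0 = 79
  Gus: 7·0 + 12·4 + 8·1 + 11·1 + 3·2 = 73
  Chen: 7·4 + 12·1 + 8·3 + 11·2 + 3·3 = 95
  Fay: 7·1 + 12·2 + 8·0 + 11·0 + 3·4 = 43
Ben has the highest total.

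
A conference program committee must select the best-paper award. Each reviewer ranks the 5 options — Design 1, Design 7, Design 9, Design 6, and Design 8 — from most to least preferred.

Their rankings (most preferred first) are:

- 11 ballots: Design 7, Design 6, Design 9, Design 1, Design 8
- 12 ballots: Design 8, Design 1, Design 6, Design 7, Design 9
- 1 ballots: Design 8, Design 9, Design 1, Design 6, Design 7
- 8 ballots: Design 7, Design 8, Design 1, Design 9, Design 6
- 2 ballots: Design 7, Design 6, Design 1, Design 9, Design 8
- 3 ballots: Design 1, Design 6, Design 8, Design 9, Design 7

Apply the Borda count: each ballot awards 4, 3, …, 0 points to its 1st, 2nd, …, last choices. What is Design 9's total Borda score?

38

Borda scores:
  Design 1: 11·1 + 12·3 + 2 + 8·2 + 2·2 + 3·4 = 81
  Design 7: 11·4 + 12·1 + 0 + 8·4 + 2·4 + 3·0 = 96
  Design 9: 11·2 + 12·0 + 3 + 8·1 + 2·1 + 3·1 = 38
  Design 6: 11·3 + 12·2 + 1 + 8·0 + 2·3 + 3·3 = 73
  Design 8: 11·0 + 12·4 + 4 + 8·3 + 2·0 + 3·2 = 82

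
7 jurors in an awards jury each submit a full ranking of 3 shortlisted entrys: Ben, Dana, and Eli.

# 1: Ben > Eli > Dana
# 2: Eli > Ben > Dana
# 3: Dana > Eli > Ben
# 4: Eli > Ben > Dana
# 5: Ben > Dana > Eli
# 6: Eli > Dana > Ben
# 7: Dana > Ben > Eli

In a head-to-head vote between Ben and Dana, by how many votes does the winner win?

Ballots ranking Ben above Dana: 4.
Ballots ranking Dana above Ben: 3.
Ben wins 4–3, a margin of 1.

1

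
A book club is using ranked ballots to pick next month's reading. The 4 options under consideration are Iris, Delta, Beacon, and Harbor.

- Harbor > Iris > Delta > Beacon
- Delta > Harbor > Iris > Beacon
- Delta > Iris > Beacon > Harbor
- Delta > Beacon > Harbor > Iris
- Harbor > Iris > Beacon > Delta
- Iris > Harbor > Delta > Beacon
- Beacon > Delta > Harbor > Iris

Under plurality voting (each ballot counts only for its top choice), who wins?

First-place vote totals:
  Iris: 1
  Delta: 3
  Beacon: 1
  Harbor: 2
Delta has the most first-place votes.

Delta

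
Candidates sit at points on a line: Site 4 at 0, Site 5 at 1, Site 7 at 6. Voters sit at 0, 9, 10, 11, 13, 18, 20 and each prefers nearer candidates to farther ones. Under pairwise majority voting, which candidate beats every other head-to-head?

Site 7

With single-peaked preferences on a line, the Condorcet winner is the candidate closest to the median voter.
The median voter (position 11) is closest to Site 7 at 6.
Check: Site 7 vs Site 5 — voters closer to Site 7: 6 of 7.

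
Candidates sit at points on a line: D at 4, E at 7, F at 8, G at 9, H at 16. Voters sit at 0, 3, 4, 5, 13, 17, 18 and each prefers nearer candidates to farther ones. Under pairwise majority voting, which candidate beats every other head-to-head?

With single-peaked preferences on a line, the Condorcet winner is the candidate closest to the median voter.
The median voter (position 5) is closest to D at 4.
Check: D vs H — voters closer to D: 4 of 7.

D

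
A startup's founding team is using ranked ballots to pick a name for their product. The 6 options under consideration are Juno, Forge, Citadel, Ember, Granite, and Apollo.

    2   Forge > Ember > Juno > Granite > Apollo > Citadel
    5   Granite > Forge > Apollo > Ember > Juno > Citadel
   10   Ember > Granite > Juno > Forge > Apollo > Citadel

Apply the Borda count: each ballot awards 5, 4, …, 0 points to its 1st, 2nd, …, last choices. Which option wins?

Granite

Borda scores:
  Juno: 2·3 + 5·1 + 10·3 = 41
  Forge: 2·5 + 5·4 + 10·2 = 50
  Citadel: 2·0 + 5·0 + 10·0 = 0
  Ember: 2·4 + 5·2 + 10·5 = 68
  Granite: 2·2 + 5·5 + 10·4 = 69
  Apollo: 2·1 + 5·3 + 10·1 = 27
Granite has the highest total.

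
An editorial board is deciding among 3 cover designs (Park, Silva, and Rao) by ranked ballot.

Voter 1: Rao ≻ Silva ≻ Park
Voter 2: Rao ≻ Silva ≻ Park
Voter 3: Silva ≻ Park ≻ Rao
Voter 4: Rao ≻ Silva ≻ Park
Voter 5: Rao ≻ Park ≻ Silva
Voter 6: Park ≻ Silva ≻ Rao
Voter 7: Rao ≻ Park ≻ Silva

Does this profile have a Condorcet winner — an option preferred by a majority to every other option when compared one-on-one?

Head-to-head results (7 voters total):
Park vs Silva: Silva wins 4–3.
Park vs Rao: Rao wins 5–2.
Silva vs Rao: Rao wins 5–2.
Rao beats each rival — Park (5–2), Silva (5–2) — so Rao is the Condorcet winner.

Yes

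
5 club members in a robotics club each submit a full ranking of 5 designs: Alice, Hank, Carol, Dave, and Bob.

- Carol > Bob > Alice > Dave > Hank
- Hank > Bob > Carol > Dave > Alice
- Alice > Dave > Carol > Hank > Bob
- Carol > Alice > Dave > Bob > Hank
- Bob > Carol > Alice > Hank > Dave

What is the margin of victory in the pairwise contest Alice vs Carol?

3

Ballots ranking Alice above Carol: 1.
Ballots ranking Carol above Alice: 4.
Carol wins 4–1, a margin of 3.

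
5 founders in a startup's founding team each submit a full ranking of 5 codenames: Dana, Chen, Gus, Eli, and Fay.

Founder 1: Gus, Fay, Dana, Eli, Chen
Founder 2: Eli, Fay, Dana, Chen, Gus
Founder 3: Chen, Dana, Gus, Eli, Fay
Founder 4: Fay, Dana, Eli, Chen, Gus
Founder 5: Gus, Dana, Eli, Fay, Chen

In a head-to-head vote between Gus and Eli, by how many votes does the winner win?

Ballots ranking Gus above Eli: 3.
Ballots ranking Eli above Gus: 2.
Gus wins 3–2, a margin of 1.

1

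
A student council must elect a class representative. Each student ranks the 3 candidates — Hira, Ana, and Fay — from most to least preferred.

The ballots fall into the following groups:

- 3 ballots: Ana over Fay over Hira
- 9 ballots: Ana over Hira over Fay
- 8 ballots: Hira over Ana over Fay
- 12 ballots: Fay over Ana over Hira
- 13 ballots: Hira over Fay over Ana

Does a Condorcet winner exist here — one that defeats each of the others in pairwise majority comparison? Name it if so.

Head-to-head results (45 voters total):
Hira vs Ana: Ana wins 24–21.
Hira vs Fay: Hira wins 30–15.
Ana vs Fay: Fay wins 25–20.
No candidate beats all others: Hira beats Fay beats Ana beats Hira, a majority cycle.

There is no Condorcet winner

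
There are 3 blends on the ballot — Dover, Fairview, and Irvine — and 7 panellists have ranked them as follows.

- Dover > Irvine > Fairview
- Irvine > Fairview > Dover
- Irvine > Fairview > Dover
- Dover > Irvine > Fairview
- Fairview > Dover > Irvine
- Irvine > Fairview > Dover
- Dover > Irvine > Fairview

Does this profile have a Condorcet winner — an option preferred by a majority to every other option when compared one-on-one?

No

Head-to-head results (7 voters total):
Dover vs Fairview: Fairview wins 4–3.
Dover vs Irvine: Dover wins 4–3.
Fairview vs Irvine: Irvine wins 6–1.
No candidate beats all others: Dover beats Irvine beats Fairview beats Dover, a majority cycle.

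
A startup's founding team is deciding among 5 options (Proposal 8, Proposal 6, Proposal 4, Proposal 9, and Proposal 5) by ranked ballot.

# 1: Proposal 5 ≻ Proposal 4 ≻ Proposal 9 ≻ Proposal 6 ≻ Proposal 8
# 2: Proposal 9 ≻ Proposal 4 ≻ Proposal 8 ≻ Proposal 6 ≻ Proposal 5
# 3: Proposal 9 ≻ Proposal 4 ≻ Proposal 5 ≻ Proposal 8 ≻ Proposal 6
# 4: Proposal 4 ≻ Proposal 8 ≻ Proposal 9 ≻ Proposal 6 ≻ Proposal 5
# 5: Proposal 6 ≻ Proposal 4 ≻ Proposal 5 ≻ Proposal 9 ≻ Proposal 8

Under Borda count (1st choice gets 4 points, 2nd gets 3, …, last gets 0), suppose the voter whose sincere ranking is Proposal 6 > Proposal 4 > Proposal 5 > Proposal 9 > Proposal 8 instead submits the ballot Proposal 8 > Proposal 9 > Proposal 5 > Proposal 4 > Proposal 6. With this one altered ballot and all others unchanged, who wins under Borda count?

Proposal 9

Borda totals with the altered ballot: Proposal 8 10, Proposal 6 3, Proposal 4 14, Proposal 9 15, Proposal 5 8.
The switch changes the winner from Proposal 4 to Proposal 9.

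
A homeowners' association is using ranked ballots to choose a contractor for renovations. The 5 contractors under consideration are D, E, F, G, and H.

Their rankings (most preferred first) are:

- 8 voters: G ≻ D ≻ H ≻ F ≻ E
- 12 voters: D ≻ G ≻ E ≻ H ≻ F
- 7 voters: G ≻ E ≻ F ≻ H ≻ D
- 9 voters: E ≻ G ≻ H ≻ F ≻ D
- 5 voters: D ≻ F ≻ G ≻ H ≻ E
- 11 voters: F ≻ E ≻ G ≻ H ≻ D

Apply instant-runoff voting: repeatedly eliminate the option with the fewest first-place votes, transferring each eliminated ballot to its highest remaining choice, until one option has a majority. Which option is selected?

G

Round 1: D 17, G 15, F 11, E 9, H 0. H has the fewest and is eliminated.
Round 2: D 17, G 15, F 11, E 9. E has the fewest and is eliminated.
Round 3: G 24, D 17, F 11. F has the fewest and is eliminated.
Round 4: G 35, D 17. G has a majority.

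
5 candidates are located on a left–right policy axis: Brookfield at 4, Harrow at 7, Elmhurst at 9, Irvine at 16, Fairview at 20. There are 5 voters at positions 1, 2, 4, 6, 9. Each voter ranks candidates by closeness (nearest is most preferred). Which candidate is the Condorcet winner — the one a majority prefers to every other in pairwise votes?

With single-peaked preferences on a line, the Condorcet winner is the candidate closest to the median voter.
The median voter (position 4) is closest to Brookfield at 4.
Check: Brookfield vs Elmhurst — voters closer to Brookfield: 4 of 5.

Brookfield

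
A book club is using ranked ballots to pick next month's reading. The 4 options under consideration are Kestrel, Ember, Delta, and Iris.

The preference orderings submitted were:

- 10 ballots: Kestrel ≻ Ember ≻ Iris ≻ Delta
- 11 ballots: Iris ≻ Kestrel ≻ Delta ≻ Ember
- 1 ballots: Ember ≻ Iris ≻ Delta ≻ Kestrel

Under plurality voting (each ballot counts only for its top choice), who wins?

Iris

First-place vote totals:
  Kestrel: 10
  Ember: 1
  Delta: 0
  Iris: 11
Iris has the most first-place votes.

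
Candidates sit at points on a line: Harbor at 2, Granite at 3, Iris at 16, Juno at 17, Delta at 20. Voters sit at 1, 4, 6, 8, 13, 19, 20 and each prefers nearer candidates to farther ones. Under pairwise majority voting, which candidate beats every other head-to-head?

With single-peaked preferences on a line, the Condorcet winner is the candidate closest to the median voter.
The median voter (position 8) is closest to Granite at 3.
Check: Granite vs Iris — voters closer to Granite: 4 of 7.

Granite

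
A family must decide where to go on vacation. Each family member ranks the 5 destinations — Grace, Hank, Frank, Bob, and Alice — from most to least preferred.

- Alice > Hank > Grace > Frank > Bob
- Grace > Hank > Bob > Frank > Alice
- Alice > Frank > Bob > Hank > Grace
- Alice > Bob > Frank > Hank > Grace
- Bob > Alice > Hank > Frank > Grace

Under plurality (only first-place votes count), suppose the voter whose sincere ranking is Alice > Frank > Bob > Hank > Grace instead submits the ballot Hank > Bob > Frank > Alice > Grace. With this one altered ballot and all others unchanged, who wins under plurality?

First-place totals with the altered ballot: Grace 1, Hank 1, Frank 0, Bob 1, Alice 2.
The winner is unchanged: still Alice.

Alice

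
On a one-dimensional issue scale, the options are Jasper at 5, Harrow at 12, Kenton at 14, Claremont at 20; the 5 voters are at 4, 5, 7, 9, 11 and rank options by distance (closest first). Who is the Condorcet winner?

Jasper

With single-peaked preferences on a line, the Condorcet winner is the candidate closest to the median voter.
The median voter (position 7) is closest to Jasper at 5.
Check: Jasper vs Claremont — voters closer to Jasper: 5 of 5.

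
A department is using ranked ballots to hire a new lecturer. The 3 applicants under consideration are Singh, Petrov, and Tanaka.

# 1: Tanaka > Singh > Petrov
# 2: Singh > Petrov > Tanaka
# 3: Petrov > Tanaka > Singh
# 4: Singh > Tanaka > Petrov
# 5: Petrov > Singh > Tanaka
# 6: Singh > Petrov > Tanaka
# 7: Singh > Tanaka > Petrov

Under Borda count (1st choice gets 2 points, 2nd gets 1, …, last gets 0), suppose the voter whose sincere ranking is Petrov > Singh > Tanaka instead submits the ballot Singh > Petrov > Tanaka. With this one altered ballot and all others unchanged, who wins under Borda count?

Singh

Borda totals with the altered ballot: Singh 11, Petrov 5, Tanaka 5.
The winner is unchanged: still Singh.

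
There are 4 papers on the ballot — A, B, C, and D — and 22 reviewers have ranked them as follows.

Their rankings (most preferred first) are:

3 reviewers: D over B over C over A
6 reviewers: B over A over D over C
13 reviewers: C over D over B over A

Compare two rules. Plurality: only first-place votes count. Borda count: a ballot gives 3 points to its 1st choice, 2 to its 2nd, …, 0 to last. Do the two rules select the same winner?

Yes

Plurality first-place counts: A 0, B 6, C 13, D 3 → C.
Borda totals: A 12, B 37, C 42, D 41 → C.
The two rules agree on C.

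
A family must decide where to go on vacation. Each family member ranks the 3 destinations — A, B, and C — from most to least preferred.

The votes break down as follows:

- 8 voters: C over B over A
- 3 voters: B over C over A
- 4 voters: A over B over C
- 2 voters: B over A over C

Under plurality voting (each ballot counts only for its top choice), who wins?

First-place vote totals:
  A: 4
  B: 5
  C: 8
C has the most first-place votes.

C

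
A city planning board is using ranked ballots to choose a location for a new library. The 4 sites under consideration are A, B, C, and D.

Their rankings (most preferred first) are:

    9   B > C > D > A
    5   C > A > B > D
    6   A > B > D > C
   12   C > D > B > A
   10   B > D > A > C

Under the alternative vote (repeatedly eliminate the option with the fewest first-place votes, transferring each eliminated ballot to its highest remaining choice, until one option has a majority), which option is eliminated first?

Round 1: B 19, C 17, A 6, D 0. D has the fewest and is eliminated.
Round 2: B 19, C 17, A 6. A has the fewest and is eliminated.
Round 3: B 25, C 17. B has a majority.

D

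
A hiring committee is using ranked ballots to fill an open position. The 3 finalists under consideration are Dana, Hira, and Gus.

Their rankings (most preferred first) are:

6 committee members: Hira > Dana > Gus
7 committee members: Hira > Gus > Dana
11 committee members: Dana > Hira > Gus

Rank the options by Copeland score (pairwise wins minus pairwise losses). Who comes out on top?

Hira

Pairwise results:
  Dana vs Hira: Hira wins 13–11.
  Dana vs Gus: Dana wins 17–7.
  Hira vs Gus: Hira wins 24–0.
Copeland scores (wins − losses):
  Dana: 1 − 1 = 0
  Hira: 2 − 0 = 2
  Gus: 0 − 2 = -2
Hira has the best Copeland score.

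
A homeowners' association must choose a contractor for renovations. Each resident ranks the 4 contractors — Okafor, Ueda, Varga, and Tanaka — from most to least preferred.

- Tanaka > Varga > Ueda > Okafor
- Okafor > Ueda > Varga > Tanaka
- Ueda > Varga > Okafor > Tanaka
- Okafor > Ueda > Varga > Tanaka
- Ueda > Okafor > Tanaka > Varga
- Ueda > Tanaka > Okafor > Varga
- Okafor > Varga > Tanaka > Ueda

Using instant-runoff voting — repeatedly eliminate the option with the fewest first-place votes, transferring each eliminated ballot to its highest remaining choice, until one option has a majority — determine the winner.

Ueda

Round 1: Okafor 3, Ueda 3, Tanaka 1, Varga 0. Varga has the fewest and is eliminated.
Round 2: Okafor 3, Ueda 3, Tanaka 1. Tanaka has the fewest and is eliminated.
Round 3: Ueda 4, Okafor 3. Ueda has a majority.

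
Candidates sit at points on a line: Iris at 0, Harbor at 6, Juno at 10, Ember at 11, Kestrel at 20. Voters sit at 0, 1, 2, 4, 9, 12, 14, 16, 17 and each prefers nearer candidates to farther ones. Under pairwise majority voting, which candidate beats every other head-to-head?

Juno

With single-peaked preferences on a line, the Condorcet winner is the candidate closest to the median voter.
The median voter (position 9) is closest to Juno at 10.
Check: Juno vs Iris — voters closer to Juno: 5 of 9.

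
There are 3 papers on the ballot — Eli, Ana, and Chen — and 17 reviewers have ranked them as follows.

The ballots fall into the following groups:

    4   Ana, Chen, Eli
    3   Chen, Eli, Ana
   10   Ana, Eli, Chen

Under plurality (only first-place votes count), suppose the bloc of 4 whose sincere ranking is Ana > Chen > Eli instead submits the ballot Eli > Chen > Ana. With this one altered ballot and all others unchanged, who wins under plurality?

First-place totals with the altered ballot: Eli 4, Ana 10, Chen 3.
The winner is unchanged: still Ana.

Ana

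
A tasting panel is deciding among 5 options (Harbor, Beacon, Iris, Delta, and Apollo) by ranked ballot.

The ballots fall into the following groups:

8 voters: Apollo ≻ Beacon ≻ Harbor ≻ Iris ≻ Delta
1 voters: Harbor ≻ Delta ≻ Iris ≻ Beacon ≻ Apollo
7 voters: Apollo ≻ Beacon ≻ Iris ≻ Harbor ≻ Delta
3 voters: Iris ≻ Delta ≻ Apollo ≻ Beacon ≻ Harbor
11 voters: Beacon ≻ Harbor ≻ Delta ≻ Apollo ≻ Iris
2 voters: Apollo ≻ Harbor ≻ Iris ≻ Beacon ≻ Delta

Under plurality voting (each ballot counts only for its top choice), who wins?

First-place vote totals:
  Harbor: 1
  Beacon: 11
  Iris: 3
  Delta: 0
  Apollo: 17
Apollo has the most first-place votes.

Apollo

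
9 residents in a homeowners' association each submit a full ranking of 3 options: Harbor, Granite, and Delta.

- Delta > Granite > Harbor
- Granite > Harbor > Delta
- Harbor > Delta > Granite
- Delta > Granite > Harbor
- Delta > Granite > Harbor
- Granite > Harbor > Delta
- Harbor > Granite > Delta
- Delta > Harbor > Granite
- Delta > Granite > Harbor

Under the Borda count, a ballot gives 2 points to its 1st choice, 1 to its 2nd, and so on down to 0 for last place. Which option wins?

Borda scores:
  Harbor: 0 + 1 + 2 + 0 + 0 + 1 + 2 + 1 + 0 = 7
  Granite: 1 + 2 + 0 + 1 + 1 + 2 + 1 + 0 + 1 = 9
  Delta: 2 + 0 + 1 + 2 + 2 + 0 + 0 + 2 + 2 = 11
Delta has the highest total.

Delta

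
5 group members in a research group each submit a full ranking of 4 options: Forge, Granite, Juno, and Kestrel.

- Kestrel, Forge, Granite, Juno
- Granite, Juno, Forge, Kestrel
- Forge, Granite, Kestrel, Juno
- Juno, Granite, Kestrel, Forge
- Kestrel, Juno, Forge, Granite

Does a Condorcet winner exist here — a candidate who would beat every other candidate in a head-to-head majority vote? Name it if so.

None — there is no Condorcet winner

Head-to-head results (5 voters total):
Forge vs Granite: Forge wins 3–2.
Forge vs Juno: Juno wins 3–2.
Forge vs Kestrel: Kestrel wins 3–2.
Granite vs Juno: Granite wins 3–2.
Granite vs Kestrel: Granite wins 3–2.
Juno vs Kestrel: Kestrel wins 3–2.
No candidate beats all others: Forge beats Granite beats Juno beats Forge, a majority cycle.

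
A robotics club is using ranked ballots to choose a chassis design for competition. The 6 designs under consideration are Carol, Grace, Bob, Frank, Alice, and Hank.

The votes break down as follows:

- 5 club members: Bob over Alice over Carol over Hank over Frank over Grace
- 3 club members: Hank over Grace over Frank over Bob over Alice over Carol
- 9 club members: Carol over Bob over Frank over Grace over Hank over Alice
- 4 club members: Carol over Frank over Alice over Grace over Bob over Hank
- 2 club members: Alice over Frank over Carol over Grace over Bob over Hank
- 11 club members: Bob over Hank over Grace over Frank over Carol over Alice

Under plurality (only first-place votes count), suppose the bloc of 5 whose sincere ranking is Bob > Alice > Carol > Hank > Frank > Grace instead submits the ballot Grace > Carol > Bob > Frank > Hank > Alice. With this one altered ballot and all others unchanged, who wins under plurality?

Carol

First-place totals with the altered ballot: Carol 13, Grace 5, Bob 11, Frank 0, Alice 2, Hank 3.
The switch changes the winner from Bob to Carol.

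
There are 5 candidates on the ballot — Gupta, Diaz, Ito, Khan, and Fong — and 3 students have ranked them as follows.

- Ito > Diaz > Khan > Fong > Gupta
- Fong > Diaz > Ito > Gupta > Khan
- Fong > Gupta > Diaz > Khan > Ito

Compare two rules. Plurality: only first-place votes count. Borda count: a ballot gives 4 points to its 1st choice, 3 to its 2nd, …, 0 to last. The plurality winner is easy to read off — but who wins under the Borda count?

Fong

Plurality first-place counts: Gupta 0, Diaz 0, Ito 1, Khan 0, Fong 2 → Fong.
Borda totals: Gupta 4, Diaz 8, Ito 6, Khan 3, Fong 9 → Fong.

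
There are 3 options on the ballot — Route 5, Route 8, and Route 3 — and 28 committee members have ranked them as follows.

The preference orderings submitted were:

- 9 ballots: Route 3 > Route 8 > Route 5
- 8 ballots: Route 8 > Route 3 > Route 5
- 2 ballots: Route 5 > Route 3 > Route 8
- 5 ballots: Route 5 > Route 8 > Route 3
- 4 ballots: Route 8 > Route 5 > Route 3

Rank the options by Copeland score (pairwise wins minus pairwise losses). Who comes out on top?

Route 8

Pairwise results:
  Route 5 vs Route 8: Route 8 wins 21–7.
  Route 5 vs Route 3: Route 3 wins 17–11.
  Route 8 vs Route 3: Route 8 wins 17–11.
Copeland scores (wins − losses):
  Route 5: 0 − 2 = -2
  Route 8: 2 − 0 = 2
  Route 3: 1 − 1 = 0
Route 8 has the best Copeland score.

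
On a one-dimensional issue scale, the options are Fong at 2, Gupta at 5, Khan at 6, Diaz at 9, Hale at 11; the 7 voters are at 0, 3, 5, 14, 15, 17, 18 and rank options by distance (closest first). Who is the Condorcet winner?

Hale

With single-peaked preferences on a line, the Condorcet winner is the candidate closest to the median voter.
The median voter (position 14) is closest to Hale at 11.
Check: Hale vs Khan — voters closer to Hale: 4 of 7.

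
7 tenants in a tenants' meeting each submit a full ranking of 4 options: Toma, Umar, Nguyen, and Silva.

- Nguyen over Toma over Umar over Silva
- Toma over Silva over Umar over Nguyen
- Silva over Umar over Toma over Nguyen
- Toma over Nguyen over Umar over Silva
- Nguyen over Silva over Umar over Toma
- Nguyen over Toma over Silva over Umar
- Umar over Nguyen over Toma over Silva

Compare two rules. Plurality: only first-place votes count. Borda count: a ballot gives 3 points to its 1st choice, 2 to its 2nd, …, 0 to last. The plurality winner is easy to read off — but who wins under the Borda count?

Nguyen

Plurality first-place counts: Toma 2, Umar 1, Nguyen 3, Silva 1 → Nguyen.
Borda totals: Toma 12, Umar 9, Nguyen 13, Silva 8 → Nguyen.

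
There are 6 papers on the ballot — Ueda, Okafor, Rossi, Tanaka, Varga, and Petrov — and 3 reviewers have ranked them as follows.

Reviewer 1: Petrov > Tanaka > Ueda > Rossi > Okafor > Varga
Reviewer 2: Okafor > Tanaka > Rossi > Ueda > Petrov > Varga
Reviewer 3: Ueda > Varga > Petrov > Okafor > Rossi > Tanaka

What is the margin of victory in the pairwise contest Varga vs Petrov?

Ballots ranking Varga above Petrov: 1.
Ballots ranking Petrov above Varga: 2.
Petrov wins 2–1, a margin of 1.

1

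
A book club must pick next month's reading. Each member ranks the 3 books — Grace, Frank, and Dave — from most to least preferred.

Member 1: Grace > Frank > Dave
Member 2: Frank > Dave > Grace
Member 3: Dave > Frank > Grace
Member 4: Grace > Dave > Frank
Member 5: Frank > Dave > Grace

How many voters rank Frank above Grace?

3

Ballots ranking Frank above Grace: 3.
Ballots ranking Grace above Frank: 2.
So 3 of 5 voters prefer Frank to Grace.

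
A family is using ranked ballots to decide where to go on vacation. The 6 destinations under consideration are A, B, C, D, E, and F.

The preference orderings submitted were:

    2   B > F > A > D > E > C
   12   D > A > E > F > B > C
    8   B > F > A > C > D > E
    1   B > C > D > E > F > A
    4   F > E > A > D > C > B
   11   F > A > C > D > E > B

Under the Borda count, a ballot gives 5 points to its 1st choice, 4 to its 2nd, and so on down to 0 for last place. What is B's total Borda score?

Borda scores:
  A: 2·3 + 12·4 + 8·3 + 0 + 4·3 + 11·4 = 134
  B: 2·5 + 12·1 + 8·5 + 5 + 4·0 + 11·0 = 67
  C: 2·0 + 12·0 + 8·2 + 4 + 4·1 + 11·3 = 57
  D: 2·2 + 12·5 + 8·1 + 3 + 4·2 + 11·2 = 105
  E: 2·1 + 12·3 + 8·0 + 2 + 4·4 + 11·1 = 67
  F: 2·4 + 12·2 + 8·4 + 1 + 4·5 + 11·5 = 140

67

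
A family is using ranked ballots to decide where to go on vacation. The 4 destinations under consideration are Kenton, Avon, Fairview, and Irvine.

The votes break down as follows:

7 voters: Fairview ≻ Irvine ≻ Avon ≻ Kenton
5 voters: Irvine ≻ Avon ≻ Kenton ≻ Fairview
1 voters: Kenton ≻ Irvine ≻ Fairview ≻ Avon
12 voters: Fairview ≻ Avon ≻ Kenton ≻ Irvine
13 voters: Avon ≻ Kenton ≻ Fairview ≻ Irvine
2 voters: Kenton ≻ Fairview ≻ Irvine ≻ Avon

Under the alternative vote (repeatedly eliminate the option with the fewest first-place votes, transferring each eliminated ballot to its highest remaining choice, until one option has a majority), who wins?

Round 1: Fairview 19, Avon 13, Irvine 5, Kenton 3. Kenton has the fewest and is eliminated.
Round 2: Fairview 21, Avon 13, Irvine 6. Fairview has a majority.

Fairview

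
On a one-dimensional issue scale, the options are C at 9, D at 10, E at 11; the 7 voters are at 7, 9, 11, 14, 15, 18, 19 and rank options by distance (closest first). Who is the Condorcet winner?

With single-peaked preferences on a line, the Condorcet winner is the candidate closest to the median voter.
The median voter (position 14) is closest to E at 11.
Check: E vs D — voters closer to E: 5 of 7.

E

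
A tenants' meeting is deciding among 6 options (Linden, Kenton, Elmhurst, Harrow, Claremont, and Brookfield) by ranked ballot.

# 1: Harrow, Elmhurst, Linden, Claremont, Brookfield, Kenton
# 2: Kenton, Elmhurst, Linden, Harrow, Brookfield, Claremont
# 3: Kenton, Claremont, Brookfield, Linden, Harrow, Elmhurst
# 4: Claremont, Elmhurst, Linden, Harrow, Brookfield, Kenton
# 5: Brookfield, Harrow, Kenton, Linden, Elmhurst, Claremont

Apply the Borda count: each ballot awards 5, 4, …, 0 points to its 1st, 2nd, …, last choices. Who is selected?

Borda scores:
  Linden: 3 + 3 + 2 + 3 + 2 = 13
  Kenton: 0 + 5 + 5 + 0 + 3 = 13
  Elmhurst: 4 + 4 + 0 + 4 + 1 = 13
  Harrow: 5 + 2 + 1 + 2 + 4 = 14
  Claremont: 2 + 0 + 4 + 5 + 0 = 11
  Brookfield: 1 + 1 + 3 + 1 + 5 = 11
Harrow has the highest total.

Harrow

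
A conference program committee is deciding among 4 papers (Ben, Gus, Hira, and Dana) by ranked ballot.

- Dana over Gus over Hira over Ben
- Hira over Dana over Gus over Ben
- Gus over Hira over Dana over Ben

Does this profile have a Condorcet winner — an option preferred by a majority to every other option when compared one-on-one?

Head-to-head results (3 voters total):
Ben vs Gus: Gus wins 3–0.
Ben vs Hira: Hira wins 3–0.
Ben vs Dana: Dana wins 3–0.
Gus vs Hira: Gus wins 2–1.
Gus vs Dana: Dana wins 2–1.
Hira vs Dana: Hira wins 2–1.
No candidate beats all others: Gus beats Hira beats Dana beats Gus, a majority cycle.

No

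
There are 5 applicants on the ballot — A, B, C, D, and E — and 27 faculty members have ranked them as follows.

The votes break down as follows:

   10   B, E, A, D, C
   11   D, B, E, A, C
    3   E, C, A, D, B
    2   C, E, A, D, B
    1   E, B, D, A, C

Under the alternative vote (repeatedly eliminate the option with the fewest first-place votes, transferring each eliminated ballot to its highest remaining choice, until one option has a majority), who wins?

D

Round 1: D 11, B 10, E 4, C 2, A 0. A has the fewest and is eliminated.
Round 2: D 11, B 10, E 4, C 2. C has the fewest and is eliminated.
Round 3: D 11, B 10, E 6. E has the fewest and is eliminated.
Round 4: D 16, B 11. D has a majority.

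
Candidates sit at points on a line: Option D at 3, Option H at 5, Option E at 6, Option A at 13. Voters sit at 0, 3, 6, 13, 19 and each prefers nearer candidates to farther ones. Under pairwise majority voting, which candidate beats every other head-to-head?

Option E

With single-peaked preferences on a line, the Condorcet winner is the candidate closest to the median voter.
The median voter (position 6) is closest to Option E at 6.
Check: Option E vs Option D — voters closer to Option E: 3 of 5.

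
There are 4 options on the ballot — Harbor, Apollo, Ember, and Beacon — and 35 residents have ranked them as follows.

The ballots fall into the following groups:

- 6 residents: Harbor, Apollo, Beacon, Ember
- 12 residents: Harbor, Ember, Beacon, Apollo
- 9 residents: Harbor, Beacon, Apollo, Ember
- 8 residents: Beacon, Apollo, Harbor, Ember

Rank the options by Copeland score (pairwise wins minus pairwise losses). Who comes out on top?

Harbor

Pairwise results:
  Harbor vs Apollo: Harbor wins 27–8.
  Harbor vs Ember: Harbor wins 35–0.
  Harbor vs Beacon: Harbor wins 27–8.
  Apollo vs Ember: Apollo wins 23–12.
  Apollo vs Beacon: Beacon wins 29–6.
  Ember vs Beacon: Beacon wins 23–12.
Copeland scores (wins − losses):
  Harbor: 3 − 0 = 3
  Apollo: 1 − 2 = -1
  Ember: 0 − 3 = -3
  Beacon: 2 − 1 = 1
Harbor has the best Copeland score.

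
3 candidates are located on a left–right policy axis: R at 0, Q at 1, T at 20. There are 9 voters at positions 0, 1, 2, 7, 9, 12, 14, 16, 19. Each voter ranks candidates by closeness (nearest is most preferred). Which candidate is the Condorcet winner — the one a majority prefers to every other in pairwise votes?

Q

With single-peaked preferences on a line, the Condorcet winner is the candidate closest to the median voter.
The median voter (position 9) is closest to Q at 1.
Check: Q vs T — voters closer to Q: 5 of 9.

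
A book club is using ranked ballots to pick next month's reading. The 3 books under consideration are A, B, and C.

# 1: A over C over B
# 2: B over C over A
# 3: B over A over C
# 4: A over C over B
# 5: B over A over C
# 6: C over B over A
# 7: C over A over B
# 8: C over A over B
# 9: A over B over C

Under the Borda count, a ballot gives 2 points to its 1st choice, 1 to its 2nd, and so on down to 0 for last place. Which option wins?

A

Borda scores:
  A: 2 + 0 + 1 + 2 + 1 + 0 + 1 + 1 + 2 = 10
  B: 0 + 2 + 2 + 0 + 2 + 1 + 0 + 0 + 1 = 8
  C: 1 + 1 + 0 + 1 + 0 + 2 + 2 + 2 + 0 = 9
A has the highest total.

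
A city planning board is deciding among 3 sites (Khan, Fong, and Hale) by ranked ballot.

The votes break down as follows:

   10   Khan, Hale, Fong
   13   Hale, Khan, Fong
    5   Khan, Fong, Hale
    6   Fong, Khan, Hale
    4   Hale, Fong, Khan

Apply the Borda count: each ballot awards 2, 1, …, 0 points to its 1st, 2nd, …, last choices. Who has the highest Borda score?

Khan

Borda scores:
  Khan: 10·2 + 13·1 + 5·2 + 6·1 + 4·0 = 49
  Fong: 10·0 + 13·0 + 5·1 + 6·2 + 4·1 = 21
  Hale: 10·1 + 13·2 + 5·0 + 6·0 + 4·2 = 44
Khan has the highest total.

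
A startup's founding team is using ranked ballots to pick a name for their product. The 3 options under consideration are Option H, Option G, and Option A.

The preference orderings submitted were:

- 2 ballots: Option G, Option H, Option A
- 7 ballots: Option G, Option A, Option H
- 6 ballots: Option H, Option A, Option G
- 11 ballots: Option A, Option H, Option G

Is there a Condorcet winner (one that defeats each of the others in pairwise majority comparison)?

Yes

Head-to-head results (26 voters total):
Option H vs Option G: Option H wins 17–9.
Option H vs Option A: Option A wins 18–8.
Option G vs Option A: Option A wins 17–9.
Option A beats each rival — Option H (18–8), Option G (17–9) — so Option A is the Condorcet winner.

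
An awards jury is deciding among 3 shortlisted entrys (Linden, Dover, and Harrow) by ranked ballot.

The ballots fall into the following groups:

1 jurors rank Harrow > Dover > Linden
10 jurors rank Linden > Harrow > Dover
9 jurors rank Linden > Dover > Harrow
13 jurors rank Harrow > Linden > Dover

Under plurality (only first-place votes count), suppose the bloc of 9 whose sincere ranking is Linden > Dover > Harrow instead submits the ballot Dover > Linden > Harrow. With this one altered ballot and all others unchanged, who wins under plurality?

First-place totals with the altered ballot: Linden 10, Dover 9, Harrow 14.
The switch changes the winner from Linden to Harrow.

Harrow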